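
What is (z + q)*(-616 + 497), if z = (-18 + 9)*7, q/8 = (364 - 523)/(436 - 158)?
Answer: 1117767/139 ≈ 8041.5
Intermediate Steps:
q = -636/139 (q = 8*((364 - 523)/(436 - 158)) = 8*(-159/278) = -636/139 ≈ -4.5755)
z = -63 (z = -9*7 = -63)
(z + q)*(-616 + 497) = (-63 - 636/139)*(-616 + 497) = -9393/139*(-119) = 1117767/139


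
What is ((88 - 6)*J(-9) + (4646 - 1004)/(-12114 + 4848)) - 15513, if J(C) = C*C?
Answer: -10743388/1211 ≈ -8871.5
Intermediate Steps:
J(C) = C²
((88 - 6)*J(-9) + (4646 - 1004)/(-12114 + 4848)) - 15513 = ((88 - 6)*(-9)² + (4646 - 1004)/(-12114 + 4848)) - 15513 = (82*81 + 3642/(-7266)) - 15513 = (6642 + 3642*(-1/7266)) - 15513 = (6642 - 607/1211) - 15513 = 8042855/1211 - 15513 = -10743388/1211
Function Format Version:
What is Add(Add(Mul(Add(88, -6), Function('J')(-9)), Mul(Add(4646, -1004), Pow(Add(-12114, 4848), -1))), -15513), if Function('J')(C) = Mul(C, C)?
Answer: Rational(-10743388, 1211) ≈ -8871.5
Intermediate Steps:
Function('J')(C) = Pow(C, 2)
Add(Add(Mul(Add(88, -6), Function('J')(-9)), Mul(Add(4646, -1004), Pow(Add(-12114, 4848), -1))), -15513) = Add(Add(Mul(Add(88, -6), Pow(-9, 2)), Mul(Add(4646, -1004), Pow(Add(-12114, 4848), -1))), -15513) = Add(Add(Mul(82, 81), Mul(3642, Pow(-7266, -1))), -15513) = Add(Add(6642, Mul(3642, Rational(-1, 7266))), -15513) = Add(Add(6642, Rational(-607, 1211)), -15513) = Add(Rational(8042855, 1211), -15513) = Rational(-10743388, 1211)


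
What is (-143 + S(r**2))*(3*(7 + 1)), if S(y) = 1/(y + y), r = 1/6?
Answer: -3000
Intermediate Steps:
r = 1/6 ≈ 0.16667
S(y) = 1/(2*y)
(-143 + S(r**2))*(3*(7 + 1)) = (-143 + 1/(2*((1/6)**2)))*(3*(7 + 1)) = (-143 + 1/(2*(1/36)))*(3*8) = (-143 + (1/2)*36)*24 = (-143 + 18)*24 = -125*24 = -3000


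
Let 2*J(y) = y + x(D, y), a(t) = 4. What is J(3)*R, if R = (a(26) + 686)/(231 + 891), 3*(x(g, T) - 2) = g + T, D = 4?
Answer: 115/51 ≈ 2.2549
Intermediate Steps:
x(g, T) = 2 + T/3 + g/3 (x(g, T) = 2 + (g + T)/3 = 2 + (T + g)/3 = 2 + (T/3 + g/3) = 2 + T/3 + g/3)
R = 115/187 (R = (4 + 686)/(231 + 891) = 690/1122 = 690*(1/1122) = 115/187 ≈ 0.61497)
J(y) = 5/3 + 2*y/3 (J(y) = (y + (2 + y/3 + (⅓)*4))/2 = (y + (2 + y/3 + 4/3))/2 = (y + (10/3 + y/3))/2 = (10/3 + 4*y/3)/2 = 5/3 + 2*y/3)
J(3)*R = (5/3 + (⅔)*3)*(115/187) = (5/3 + 2)*(115/187) = (11/3)*(115/187) = 115/51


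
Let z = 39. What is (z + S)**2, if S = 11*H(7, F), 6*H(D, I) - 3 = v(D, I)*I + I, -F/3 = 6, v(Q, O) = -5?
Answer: 124609/4 ≈ 31152.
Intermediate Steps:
F = -18 (F = -3*6 = -18)
H(D, I) = 1/2 - 2*I/3 (H(D, I) = 1/2 + (-5*I + I)/6 = 1/2 + (-4*I)/6 = 1/2 - 2*I/3)
S = 275/2 (S = 11*(1/2 - 2/3*(-18)) = 11*(1/2 + 12) = 11*(25/2) = 275/2 ≈ 137.50)
(z + S)**2 = (39 + 275/2)**2 = (353/2)**2 = 124609/4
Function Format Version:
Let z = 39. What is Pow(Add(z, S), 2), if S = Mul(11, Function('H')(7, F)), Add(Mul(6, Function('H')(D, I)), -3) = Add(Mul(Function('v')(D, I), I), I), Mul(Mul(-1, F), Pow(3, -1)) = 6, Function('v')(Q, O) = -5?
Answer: Rational(124609, 4) ≈ 31152.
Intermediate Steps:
F = -18 (F = Mul(-3, 6) = -18)
Function('H')(D, I) = Add(Rational(1, 2), Mul(Rational(-2, 3), I)) (Function('H')(D, I) = Add(Rational(1, 2), Mul(Rational(1, 6), Add(Mul(-5, I), I))) = Add(Rational(1, 2), Mul(Rational(1, 6), Mul(-4, I))) = Add(Rational(1, 2), Mul(Rational(-2, 3), I)))
S = Rational(275, 2) (S = Mul(11, Add(Rational(1, 2), Mul(Rational(-2, 3), -18))) = Mul(11, Add(Rational(1, 2), 12)) = Mul(11, Rational(25, 2)) = Rational(275, 2) ≈ 137.50)
Pow(Add(z, S), 2) = Pow(Add(39, Rational(275, 2)), 2) = Pow(Rational(353, 2), 2) = Rational(124609, 4)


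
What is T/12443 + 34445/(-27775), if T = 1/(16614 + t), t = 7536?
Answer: -414026763299/333853777950 ≈ -1.2401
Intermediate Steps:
T = 1/24150 (T = 1/(16614 + 7536) = 1/24150 ≈ 4.1408e-5)
T/12443 + 34445/(-27775) = (1/24150)/12443 + 34445/(-27775) = (1/24150)*(1/12443) + 34445*(-1/27775) = 1/300498450 - 6889/5555 = -414026763299/333853777950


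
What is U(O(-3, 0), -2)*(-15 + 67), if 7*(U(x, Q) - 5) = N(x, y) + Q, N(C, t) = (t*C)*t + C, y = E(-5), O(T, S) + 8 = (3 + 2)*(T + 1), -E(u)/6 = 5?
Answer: -841620/7 ≈ -1.2023e+5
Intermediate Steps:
E(u) = -30 (E(u) = -6*5 = -30)
O(T, S) = -3 + 5*T (O(T, S) = -8 + (3 + 2)*(T + 1) = -8 + 5*(1 + T) = -8 + (5 + 5*T) = -3 + 5*T)
y = -30
N(C, t) = C + C*t² (N(C, t) = (C*t)*t + C = C*t² + C = C + C*t²)
U(x, Q) = 5 + Q/7 + 901*x/7 (U(x, Q) = 5 + (x*(1 + (-30)²) + Q)/7 = 5 + (x*(1 + 900) + Q)/7 = 5 + (x*901 + Q)/7 = 5 + (901*x + Q)/7 = 5 + (Q + 901*x)/7 = 5 + (Q/7 + 901*x/7) = 5 + Q/7 + 901*x/7)
U(O(-3, 0), -2)*(-15 + 67) = (5 + (⅐)*(-2) + 901*(-3 + 5*(-3))/7)*(-15 + 67) = (5 - 2/7 + 901*(-3 - 15)/7)*52 = (5 - 2/7 + (901/7)*(-18))*52 = (5 - 2/7 - 16218/7)*52 = -16185/7*52 = -841620/7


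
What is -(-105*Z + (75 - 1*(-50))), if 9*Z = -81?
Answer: -1070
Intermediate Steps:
Z = -9 (Z = (⅑)*(-81) = -9)
-(-105*Z + (75 - 1*(-50))) = -(-105*(-9) + (75 - 1*(-50))) = -(945 + (75 + 50)) = -(945 + 125) = -1*1070 = -1070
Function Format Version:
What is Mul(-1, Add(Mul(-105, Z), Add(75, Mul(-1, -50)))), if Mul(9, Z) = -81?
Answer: -1070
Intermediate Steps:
Z = -9 (Z = Mul(Rational(1, 9), -81) = -9)
Mul(-1, Add(Mul(-105, Z), Add(75, Mul(-1, -50)))) = Mul(-1, Add(Mul(-105, -9), Add(75, Mul(-1, -50)))) = Mul(-1, Add(945, Add(75, 50))) = Mul(-1, Add(945, 125)) = Mul(-1, 1070) = -1070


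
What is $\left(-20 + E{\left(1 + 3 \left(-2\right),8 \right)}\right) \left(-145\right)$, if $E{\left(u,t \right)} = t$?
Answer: $1740$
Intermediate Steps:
$\left(-20 + E{\left(1 + 3 \left(-2\right),8 \right)}\right) \left(-145\right) = \left(-20 + 8\right) \left(-145\right) = \left(-12\right) \left(-145\right) = 1740$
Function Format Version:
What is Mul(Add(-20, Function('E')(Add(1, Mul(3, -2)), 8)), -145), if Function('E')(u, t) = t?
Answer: 1740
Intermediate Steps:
Mul(Add(-20, Function('E')(Add(1, Mul(3, -2)), 8)), -145) = Mul(Add(-20, 8), -145) = Mul(-12, -145) = 1740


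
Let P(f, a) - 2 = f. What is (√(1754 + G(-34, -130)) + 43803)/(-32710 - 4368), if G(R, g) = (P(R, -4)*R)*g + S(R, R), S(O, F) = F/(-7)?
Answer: -43803/37078 - I*√1711094/129773 ≈ -1.1814 - 0.01008*I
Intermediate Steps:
S(O, F) = -F/7 (S(O, F) = F*(-⅐) = -F/7)
P(f, a) = 2 + f
G(R, g) = -R/7 + R*g*(2 + R) (G(R, g) = ((2 + R)*R)*g - R/7 = (R*(2 + R))*g - R/7 = R*g*(2 + R) - R/7 = -R/7 + R*g*(2 + R))
(√(1754 + G(-34, -130)) + 43803)/(-32710 - 4368) = (√(1754 - 34*(-⅐ - 130*(2 - 34))) + 43803)/(-32710 - 4368) = (√(1754 - 34*(-⅐ - 130*(-32))) + 43803)/(-37078) = (√(1754 - 34*(-⅐ + 4160)) + 43803)*(-1/37078) = (√(1754 - 34*29119/7) + 43803)*(-1/37078) = (√(1754 - 990046/7) + 43803)*(-1/37078) = (√(-977768/7) + 43803)*(-1/37078) = (2*I*√1711094/7 + 43803)*(-1/37078) = (43803 + 2*I*√1711094/7)*(-1/37078) = -43803/37078 - I*√1711094/129773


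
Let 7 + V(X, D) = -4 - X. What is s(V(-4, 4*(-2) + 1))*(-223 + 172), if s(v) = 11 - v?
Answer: -918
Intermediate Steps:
V(X, D) = -11 - X (V(X, D) = -7 + (-4 - X) = -11 - X)
s(V(-4, 4*(-2) + 1))*(-223 + 172) = (11 - (-11 - 1*(-4)))*(-223 + 172) = (11 - (-11 + 4))*(-51) = (11 - 1*(-7))*(-51) = (11 + 7)*(-51) = 18*(-51) = -918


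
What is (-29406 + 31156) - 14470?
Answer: -12720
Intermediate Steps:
(-29406 + 31156) - 14470 = 1750 - 14470 = -12720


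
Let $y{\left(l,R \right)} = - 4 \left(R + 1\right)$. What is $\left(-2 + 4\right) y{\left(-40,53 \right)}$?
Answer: $-432$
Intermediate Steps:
$y{\left(l,R \right)} = -4 - 4 R$ ($y{\left(l,R \right)} = - 4 \left(1 + R\right) = -4 - 4 R$)
$\left(-2 + 4\right) y{\left(-40,53 \right)} = \left(-2 + 4\right) \left(-4 - 212\right) = 2 \left(-4 - 212\right) = 2 \left(-216\right) = -432$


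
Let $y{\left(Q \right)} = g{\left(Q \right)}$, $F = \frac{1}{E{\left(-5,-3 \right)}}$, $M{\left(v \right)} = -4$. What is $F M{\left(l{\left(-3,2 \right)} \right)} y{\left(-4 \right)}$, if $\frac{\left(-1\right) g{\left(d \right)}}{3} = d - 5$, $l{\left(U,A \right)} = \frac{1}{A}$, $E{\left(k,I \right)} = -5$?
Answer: $\frac{108}{5} \approx 21.6$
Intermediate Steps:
$g{\left(d \right)} = 15 - 3 d$ ($g{\left(d \right)} = - 3 \left(d - 5\right) = - 3 \left(-5 + d\right) = 15 - 3 d$)
$F = - \frac{1}{5}$ ($F = \frac{1}{-5} = - \frac{1}{5} \approx -0.2$)
$y{\left(Q \right)} = 15 - 3 Q$
$F M{\left(l{\left(-3,2 \right)} \right)} y{\left(-4 \right)} = \left(- \frac{1}{5}\right) \left(-4\right) \left(15 - -12\right) = \frac{4 \left(15 + 12\right)}{5} = \frac{4}{5} \cdot 27 = \frac{108}{5}$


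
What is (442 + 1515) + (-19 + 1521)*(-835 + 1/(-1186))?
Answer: -742563060/593 ≈ -1.2522e+6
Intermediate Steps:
(442 + 1515) + (-19 + 1521)*(-835 + 1/(-1186)) = 1957 + 1502*(-835 - 1/1186) = 1957 + 1502*(-990311/1186) = 1957 - 743723561/593 = -742563060/593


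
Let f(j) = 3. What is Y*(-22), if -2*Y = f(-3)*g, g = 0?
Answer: 0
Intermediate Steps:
Y = 0 (Y = -3*0/2 = -1/2*0 = 0)
Y*(-22) = 0*(-22) = 0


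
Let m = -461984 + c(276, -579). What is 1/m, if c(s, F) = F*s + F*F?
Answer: -1/286547 ≈ -3.4898e-6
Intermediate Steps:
c(s, F) = F² + F*s (c(s, F) = F*s + F² = F² + F*s)
m = -286547 (m = -461984 - 579*(-579 + 276) = -461984 - 579*(-303) = -461984 + 175437 = -286547)
1/m = 1/(-286547) = -1/286547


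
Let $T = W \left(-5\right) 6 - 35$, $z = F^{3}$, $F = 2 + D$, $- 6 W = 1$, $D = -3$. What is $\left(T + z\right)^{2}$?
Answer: $961$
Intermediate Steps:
$W = - \frac{1}{6}$ ($W = \left(- \frac{1}{6}\right) 1 = - \frac{1}{6} \approx -0.16667$)
$F = -1$ ($F = 2 - 3 = -1$)
$z = -1$ ($z = \left(-1\right)^{3} = -1$)
$T = -30$ ($T = \left(- \frac{1}{6}\right) \left(-5\right) 6 - 35 = \frac{5}{6} \cdot 6 - 35 = 5 - 35 = -30$)
$\left(T + z\right)^{2} = \left(-30 - 1\right)^{2} = \left(-31\right)^{2} = 961$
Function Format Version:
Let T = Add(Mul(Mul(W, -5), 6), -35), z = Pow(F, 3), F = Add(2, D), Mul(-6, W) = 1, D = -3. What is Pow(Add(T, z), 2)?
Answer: 961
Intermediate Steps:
W = Rational(-1, 6) (W = Mul(Rational(-1, 6), 1) = Rational(-1, 6) ≈ -0.16667)
F = -1 (F = Add(2, -3) = -1)
z = -1 (z = Pow(-1, 3) = -1)
T = -30 (T = Add(Mul(Mul(Rational(-1, 6), -5), 6), -35) = Add(Mul(Rational(5, 6), 6), -35) = Add(5, -35) = -30)
Pow(Add(T, z), 2) = Pow(Add(-30, -1), 2) = Pow(-31, 2) = 961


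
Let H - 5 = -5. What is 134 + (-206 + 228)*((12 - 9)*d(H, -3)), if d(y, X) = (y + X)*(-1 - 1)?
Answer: 530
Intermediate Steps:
H = 0 (H = 5 - 5 = 0)
d(y, X) = -2*X - 2*y (d(y, X) = (X + y)*(-2) = -2*X - 2*y)
134 + (-206 + 228)*((12 - 9)*d(H, -3)) = 134 + (-206 + 228)*((12 - 9)*(-2*(-3) - 2*0)) = 134 + 22*(3*(6 + 0)) = 134 + 22*(3*6) = 134 + 22*18 = 134 + 396 = 530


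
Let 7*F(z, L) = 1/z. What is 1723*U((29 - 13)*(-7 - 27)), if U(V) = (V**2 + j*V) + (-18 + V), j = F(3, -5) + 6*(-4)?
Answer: 11158985378/21 ≈ 5.3138e+8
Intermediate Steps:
F(z, L) = 1/(7*z)
j = -503/21 (j = (1/7)/3 + 6*(-4) = (1/7)*(1/3) - 24 = 1/21 - 24 = -503/21 ≈ -23.952)
U(V) = -18 + V**2 - 482*V/21 (U(V) = (V**2 - 503*V/21) + (-18 + V) = -18 + V**2 - 482*V/21)
1723*U((29 - 13)*(-7 - 27)) = 1723*(-18 + ((29 - 13)*(-7 - 27))**2 - 482*(29 - 13)*(-7 - 27)/21) = 1723*(-18 + (16*(-34))**2 - 7712*(-34)/21) = 1723*(-18 + (-544)**2 - 482/21*(-544)) = 1723*(-18 + 295936 + 262208/21) = 1723*(6476486/21) = 11158985378/21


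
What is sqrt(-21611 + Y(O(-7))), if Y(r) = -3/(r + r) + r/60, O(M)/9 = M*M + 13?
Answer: 7*I*sqrt(381292095)/930 ≈ 146.98*I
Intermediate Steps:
O(M) = 117 + 9*M**2 (O(M) = 9*(M*M + 13) = 9*(M**2 + 13) = 9*(13 + M**2) = 117 + 9*M**2)
Y(r) = -3/(2*r) + r/60 (Y(r) = -3*1/(2*r) + r*(1/60) = -3/(2*r) + r/60)
sqrt(-21611 + Y(O(-7))) = sqrt(-21611 + (-90 + (117 + 9*(-7)**2)**2)/(60*(117 + 9*(-7)**2))) = sqrt(-21611 + (-90 + (117 + 9*49)**2)/(60*(117 + 9*49))) = sqrt(-21611 + (-90 + (117 + 441)**2)/(60*(117 + 441))) = sqrt(-21611 + (1/60)*(-90 + 558**2)/558) = sqrt(-21611 + (1/60)*(1/558)*(-90 + 311364)) = sqrt(-21611 + (1/60)*(1/558)*311274) = sqrt(-21611 + 17293/1860) = sqrt(-40179167/1860) = 7*I*sqrt(381292095)/930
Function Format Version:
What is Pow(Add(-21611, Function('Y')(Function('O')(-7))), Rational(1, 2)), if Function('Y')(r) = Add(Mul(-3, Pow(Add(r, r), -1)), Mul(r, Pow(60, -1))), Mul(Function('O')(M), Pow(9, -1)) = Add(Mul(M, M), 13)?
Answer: Mul(Rational(7, 930), I, Pow(381292095, Rational(1, 2))) ≈ Mul(146.98, I)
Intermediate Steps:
Function('O')(M) = Add(117, Mul(9, Pow(M, 2))) (Function('O')(M) = Mul(9, Add(Mul(M, M), 13)) = Mul(9, Add(Pow(M, 2), 13)) = Mul(9, Add(13, Pow(M, 2))) = Add(117, Mul(9, Pow(M, 2))))
Function('Y')(r) = Add(Mul(Rational(-3, 2), Pow(r, -1)), Mul(Rational(1, 60), r)) (Function('Y')(r) = Add(Mul(-3, Pow(Mul(2, r), -1)), Mul(r, Rational(1, 60))) = Add(Mul(-3, Mul(Rational(1, 2), Pow(r, -1))), Mul(Rational(1, 60), r)) = Add(Mul(Rational(-3, 2), Pow(r, -1)), Mul(Rational(1, 60), r)))
Pow(Add(-21611, Function('Y')(Function('O')(-7))), Rational(1, 2)) = Pow(Add(-21611, Mul(Rational(1, 60), Pow(Add(117, Mul(9, Pow(-7, 2))), -1), Add(-90, Pow(Add(117, Mul(9, Pow(-7, 2))), 2)))), Rational(1, 2)) = Pow(Add(-21611, Mul(Rational(1, 60), Pow(Add(117, Mul(9, 49)), -1), Add(-90, Pow(Add(117, Mul(9, 49)), 2)))), Rational(1, 2)) = Pow(Add(-21611, Mul(Rational(1, 60), Pow(Add(117, 441), -1), Add(-90, Pow(Add(117, 441), 2)))), Rational(1, 2)) = Pow(Add(-21611, Mul(Rational(1, 60), Pow(558, -1), Add(-90, Pow(558, 2)))), Rational(1, 2)) = Pow(Add(-21611, Mul(Rational(1, 60), Rational(1, 558), Add(-90, 311364))), Rational(1, 2)) = Pow(Add(-21611, Mul(Rational(1, 60), Rational(1, 558), 311274)), Rational(1, 2)) = Pow(Add(-21611, Rational(17293, 1860)), Rational(1, 2)) = Pow(Rational(-40179167, 1860), Rational(1, 2)) = Mul(Rational(7, 930), I, Pow(381292095, Rational(1, 2)))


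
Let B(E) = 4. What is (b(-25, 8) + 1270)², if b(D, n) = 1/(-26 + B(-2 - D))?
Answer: 780587721/484 ≈ 1.6128e+6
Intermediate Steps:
b(D, n) = -1/22 (b(D, n) = 1/(-26 + 4) = 1/(-22) = -1/22)
(b(-25, 8) + 1270)² = (-1/22 + 1270)² = (27939/22)² = 780587721/484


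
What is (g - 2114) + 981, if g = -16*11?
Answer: -1309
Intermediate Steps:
g = -176
(g - 2114) + 981 = (-176 - 2114) + 981 = -2290 + 981 = -1309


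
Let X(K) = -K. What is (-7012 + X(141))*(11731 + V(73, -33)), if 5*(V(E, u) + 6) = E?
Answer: -419866794/5 ≈ -8.3973e+7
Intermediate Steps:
V(E, u) = -6 + E/5
(-7012 + X(141))*(11731 + V(73, -33)) = (-7012 - 1*141)*(11731 + (-6 + (1/5)*73)) = (-7012 - 141)*(11731 + (-6 + 73/5)) = -7153*(11731 + 43/5) = -7153*58698/5 = -419866794/5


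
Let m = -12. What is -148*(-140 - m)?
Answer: 18944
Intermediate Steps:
-148*(-140 - m) = -148*(-140 - 1*(-12)) = -148*(-140 + 12) = -148*(-128) = 18944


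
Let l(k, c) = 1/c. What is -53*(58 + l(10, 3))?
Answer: -9275/3 ≈ -3091.7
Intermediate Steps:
-53*(58 + l(10, 3)) = -53*(58 + 1/3) = -53*(58 + ⅓) = -53*175/3 = -9275/3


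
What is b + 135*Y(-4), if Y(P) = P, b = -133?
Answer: -673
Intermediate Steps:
b + 135*Y(-4) = -133 + 135*(-4) = -133 - 540 = -673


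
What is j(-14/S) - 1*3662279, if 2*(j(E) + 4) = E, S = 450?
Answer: -1648027357/450 ≈ -3.6623e+6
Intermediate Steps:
j(E) = -4 + E/2
j(-14/S) - 1*3662279 = (-4 + (-14/450)/2) - 1*3662279 = (-4 + (-14*1/450)/2) - 3662279 = (-4 + (½)*(-7/225)) - 3662279 = (-4 - 7/450) - 3662279 = -1807/450 - 3662279 = -1648027357/450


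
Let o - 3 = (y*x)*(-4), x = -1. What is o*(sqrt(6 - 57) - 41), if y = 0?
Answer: -123 + 3*I*sqrt(51) ≈ -123.0 + 21.424*I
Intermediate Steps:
o = 3 (o = 3 + (0*(-1))*(-4) = 3 + 0*(-4) = 3 + 0 = 3)
o*(sqrt(6 - 57) - 41) = 3*(sqrt(6 - 57) - 41) = 3*(sqrt(-51) - 41) = 3*(I*sqrt(51) - 41) = 3*(-41 + I*sqrt(51)) = -123 + 3*I*sqrt(51)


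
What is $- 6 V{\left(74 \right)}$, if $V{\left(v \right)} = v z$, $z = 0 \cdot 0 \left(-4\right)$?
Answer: $0$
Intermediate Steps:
$z = 0$ ($z = 0 \left(-4\right) = 0$)
$V{\left(v \right)} = 0$ ($V{\left(v \right)} = v 0 = 0$)
$- 6 V{\left(74 \right)} = \left(-6\right) 0 = 0$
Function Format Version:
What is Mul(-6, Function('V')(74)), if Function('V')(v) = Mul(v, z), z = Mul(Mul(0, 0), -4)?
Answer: 0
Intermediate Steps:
z = 0 (z = Mul(0, -4) = 0)
Function('V')(v) = 0 (Function('V')(v) = Mul(v, 0) = 0)
Mul(-6, Function('V')(74)) = Mul(-6, 0) = 0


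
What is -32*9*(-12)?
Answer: 3456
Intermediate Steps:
-32*9*(-12) = -288*(-12) = 3456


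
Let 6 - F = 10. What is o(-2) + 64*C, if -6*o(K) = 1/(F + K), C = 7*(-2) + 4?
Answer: -23039/36 ≈ -639.97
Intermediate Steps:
F = -4 (F = 6 - 1*10 = 6 - 10 = -4)
C = -10 (C = -14 + 4 = -10)
o(K) = -1/(6*(-4 + K))
o(-2) + 64*C = -1/(-24 + 6*(-2)) + 64*(-10) = -1/(-24 - 12) - 640 = -1/(-36) - 640 = -1*(-1/36) - 640 = 1/36 - 640 = -23039/36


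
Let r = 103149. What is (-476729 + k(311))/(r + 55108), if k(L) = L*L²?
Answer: 29603502/158257 ≈ 187.06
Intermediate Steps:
k(L) = L³
(-476729 + k(311))/(r + 55108) = (-476729 + 311³)/(103149 + 55108) = (-476729 + 30080231)/158257 = 29603502*(1/158257) = 29603502/158257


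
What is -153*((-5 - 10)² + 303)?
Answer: -80784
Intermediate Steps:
-153*((-5 - 10)² + 303) = -153*((-15)² + 303) = -153*(225 + 303) = -153*528 = -80784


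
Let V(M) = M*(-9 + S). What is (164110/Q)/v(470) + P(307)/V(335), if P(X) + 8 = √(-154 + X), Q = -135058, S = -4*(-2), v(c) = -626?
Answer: 365673657/14161506590 - 3*√17/335 ≈ -0.011102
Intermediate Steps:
S = 8
P(X) = -8 + √(-154 + X)
V(M) = -M (V(M) = M*(-9 + 8) = M*(-1) = -M)
(164110/Q)/v(470) + P(307)/V(335) = (164110/(-135058))/(-626) + (-8 + √(-154 + 307))/((-1*335)) = (164110*(-1/135058))*(-1/626) + (-8 + √153)/(-335) = -82055/67529*(-1/626) + (-8 + 3*√17)*(-1/335) = 82055/42273154 + (8/335 - 3*√17/335) = 365673657/14161506590 - 3*√17/335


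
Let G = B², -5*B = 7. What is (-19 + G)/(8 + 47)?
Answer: -426/1375 ≈ -0.30982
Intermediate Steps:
B = -7/5 (B = -⅕*7 = -7/5 ≈ -1.4000)
G = 49/25 (G = (-7/5)² = 49/25 ≈ 1.9600)
(-19 + G)/(8 + 47) = (-19 + 49/25)/(8 + 47) = -426/25/55 = -426/25*1/55 = -426/1375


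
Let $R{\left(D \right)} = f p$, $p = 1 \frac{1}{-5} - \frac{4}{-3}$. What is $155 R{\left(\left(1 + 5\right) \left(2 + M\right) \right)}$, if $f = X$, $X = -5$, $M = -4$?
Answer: $- \frac{2635}{3} \approx -878.33$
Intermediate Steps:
$f = -5$
$p = \frac{17}{15}$ ($p = 1 \left(- \frac{1}{5}\right) - - \frac{4}{3} = - \frac{1}{5} + \frac{4}{3} = \frac{17}{15} \approx 1.1333$)
$R{\left(D \right)} = - \frac{17}{3}$ ($R{\left(D \right)} = \left(-5\right) \frac{17}{15} = - \frac{17}{3}$)
$155 R{\left(\left(1 + 5\right) \left(2 + M\right) \right)} = 155 \left(- \frac{17}{3}\right) = - \frac{2635}{3}$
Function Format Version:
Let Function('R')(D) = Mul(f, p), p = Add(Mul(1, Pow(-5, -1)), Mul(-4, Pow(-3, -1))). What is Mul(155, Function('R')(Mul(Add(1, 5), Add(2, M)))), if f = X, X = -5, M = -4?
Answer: Rational(-2635, 3) ≈ -878.33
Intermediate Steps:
f = -5
p = Rational(17, 15) (p = Add(Mul(1, Rational(-1, 5)), Mul(-4, Rational(-1, 3))) = Add(Rational(-1, 5), Rational(4, 3)) = Rational(17, 15) ≈ 1.1333)
Function('R')(D) = Rational(-17, 3) (Function('R')(D) = Mul(-5, Rational(17, 15)) = Rational(-17, 3))
Mul(155, Function('R')(Mul(Add(1, 5), Add(2, M)))) = Mul(155, Rational(-17, 3)) = Rational(-2635, 3)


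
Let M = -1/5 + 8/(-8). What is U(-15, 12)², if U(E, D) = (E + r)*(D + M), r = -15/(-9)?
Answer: 20736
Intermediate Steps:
M = -6/5 (M = -1*⅕ + 8*(-⅛) = -⅕ - 1 = -6/5 ≈ -1.2000)
r = 5/3 (r = -15*(-⅑) = 5/3 ≈ 1.6667)
U(E, D) = (-6/5 + D)*(5/3 + E) (U(E, D) = (E + 5/3)*(D - 6/5) = (5/3 + E)*(-6/5 + D) = (-6/5 + D)*(5/3 + E))
U(-15, 12)² = (-2 - 6/5*(-15) + (5/3)*12 + 12*(-15))² = (-2 + 18 + 20 - 180)² = (-144)² = 20736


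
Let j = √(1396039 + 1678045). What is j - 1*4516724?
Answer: -4516724 + 2*√768521 ≈ -4.5150e+6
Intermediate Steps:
j = 2*√768521 (j = √3074084 = 2*√768521 ≈ 1753.3)
j - 1*4516724 = 2*√768521 - 1*4516724 = 2*√768521 - 4516724 = -4516724 + 2*√768521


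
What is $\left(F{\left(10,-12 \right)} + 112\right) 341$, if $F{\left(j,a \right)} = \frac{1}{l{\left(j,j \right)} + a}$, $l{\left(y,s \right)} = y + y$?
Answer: $\frac{305877}{8} \approx 38235.0$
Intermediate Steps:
$l{\left(y,s \right)} = 2 y$
$F{\left(j,a \right)} = \frac{1}{a + 2 j}$ ($F{\left(j,a \right)} = \frac{1}{2 j + a} = \frac{1}{a + 2 j}$)
$\left(F{\left(10,-12 \right)} + 112\right) 341 = \left(\frac{1}{-12 + 2 \cdot 10} + 112\right) 341 = \left(\frac{1}{-12 + 20} + 112\right) 341 = \left(\frac{1}{8} + 112\right) 341 = \frac{897}{8} \cdot 341 = \frac{305877}{8}$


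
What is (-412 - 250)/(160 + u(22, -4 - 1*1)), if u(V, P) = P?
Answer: -662/155 ≈ -4.2710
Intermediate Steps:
(-412 - 250)/(160 + u(22, -4 - 1*1)) = (-412 - 250)/(160 + (-4 - 1*1)) = -662/(160 + (-4 - 1)) = -662/(160 - 5) = -662/155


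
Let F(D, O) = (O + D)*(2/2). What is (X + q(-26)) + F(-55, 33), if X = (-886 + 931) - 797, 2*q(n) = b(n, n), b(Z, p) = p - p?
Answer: -774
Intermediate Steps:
b(Z, p) = 0
q(n) = 0 (q(n) = (½)*0 = 0)
X = -752 (X = 45 - 797 = -752)
F(D, O) = D + O (F(D, O) = (D + O)*(2*(½)) = (D + O)*1 = D + O)
(X + q(-26)) + F(-55, 33) = (-752 + 0) + (-55 + 33) = -752 - 22 = -774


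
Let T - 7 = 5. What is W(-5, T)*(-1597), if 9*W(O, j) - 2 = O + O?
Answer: 12776/9 ≈ 1419.6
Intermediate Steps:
T = 12 (T = 7 + 5 = 12)
W(O, j) = 2/9 + 2*O/9 (W(O, j) = 2/9 + (O + O)/9 = 2/9 + (2*O)/9 = 2/9 + 2*O/9)
W(-5, T)*(-1597) = (2/9 + (2/9)*(-5))*(-1597) = (2/9 - 10/9)*(-1597) = -8/9*(-1597) = 12776/9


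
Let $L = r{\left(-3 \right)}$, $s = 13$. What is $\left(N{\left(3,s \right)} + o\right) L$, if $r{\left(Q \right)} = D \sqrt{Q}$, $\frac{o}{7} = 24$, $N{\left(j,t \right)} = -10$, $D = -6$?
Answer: $- 948 i \sqrt{3} \approx - 1642.0 i$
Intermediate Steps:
$o = 168$ ($o = 7 \cdot 24 = 168$)
$r{\left(Q \right)} = - 6 \sqrt{Q}$
$L = - 6 i \sqrt{3}$ ($L = - 6 \sqrt{-3} = - 6 i \sqrt{3} \approx - 10.392 i$)
$\left(N{\left(3,s \right)} + o\right) L = \left(-10 + 168\right) \left(- 6 i \sqrt{3}\right) = 158 \left(- 6 i \sqrt{3}\right) = - 948 i \sqrt{3}$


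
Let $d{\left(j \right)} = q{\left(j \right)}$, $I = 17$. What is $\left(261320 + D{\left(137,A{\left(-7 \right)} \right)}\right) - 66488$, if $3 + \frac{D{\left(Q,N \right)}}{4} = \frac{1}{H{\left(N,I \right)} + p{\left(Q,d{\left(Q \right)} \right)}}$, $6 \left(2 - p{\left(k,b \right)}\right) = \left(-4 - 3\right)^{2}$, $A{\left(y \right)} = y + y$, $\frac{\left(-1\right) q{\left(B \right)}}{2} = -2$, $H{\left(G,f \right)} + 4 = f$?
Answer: $\frac{7987644}{41} \approx 1.9482 \cdot 10^{5}$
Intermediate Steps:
$H{\left(G,f \right)} = -4 + f$
$q{\left(B \right)} = 4$ ($q{\left(B \right)} = \left(-2\right) \left(-2\right) = 4$)
$A{\left(y \right)} = 2 y$
$d{\left(j \right)} = 4$
$p{\left(k,b \right)} = - \frac{37}{6}$ ($p{\left(k,b \right)} = 2 - \frac{\left(-4 - 3\right)^{2}}{6} = 2 - \frac{\left(-7\right)^{2}}{6} = 2 - \frac{49}{6} = - \frac{37}{6}$)
$D{\left(Q,N \right)} = - \frac{468}{41}$ ($D{\left(Q,N \right)} = -12 + \frac{4}{\left(-4 + 17\right) - \frac{37}{6}} = -12 + \frac{4}{13 - \frac{37}{6}} = -12 + \frac{4}{\frac{41}{6}} = -12 + 4 \cdot \frac{6}{41} = -12 + \frac{24}{41} = - \frac{468}{41}$)
$\left(261320 + D{\left(137,A{\left(-7 \right)} \right)}\right) - 66488 = \left(261320 - \frac{468}{41}\right) - 66488 = \frac{10713652}{41} - 66488 = \frac{7987644}{41}$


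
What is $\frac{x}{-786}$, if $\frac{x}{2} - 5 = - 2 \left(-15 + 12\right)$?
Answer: $- \frac{11}{393} \approx -0.02799$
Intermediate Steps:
$x = 22$ ($x = 10 + 2 \left(- 2 \left(-15 + 12\right)\right) = 10 + 2 \left(\left(-2\right) \left(-3\right)\right) = 10 + 2 \cdot 6 = 10 + 12 = 22$)
$\frac{x}{-786} = \frac{22}{-786} = 22 \left(- \frac{1}{786}\right) = - \frac{11}{393}$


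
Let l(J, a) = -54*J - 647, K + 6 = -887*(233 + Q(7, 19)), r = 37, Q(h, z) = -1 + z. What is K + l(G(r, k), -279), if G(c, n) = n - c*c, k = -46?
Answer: -146880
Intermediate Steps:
G(c, n) = n - c²
K = -222643 (K = -6 - 887*(233 + (-1 + 19)) = -6 - 887*(233 + 18) = -6 - 887*251 = -6 - 222637 = -222643)
l(J, a) = -647 - 54*J
K + l(G(r, k), -279) = -222643 + (-647 - 54*(-46 - 1*37²)) = -222643 + (-647 - 54*(-46 - 1*1369)) = -222643 + (-647 - 54*(-46 - 1369)) = -222643 + (-647 - 54*(-1415)) = -222643 + (-647 + 76410) = -222643 + 75763 = -146880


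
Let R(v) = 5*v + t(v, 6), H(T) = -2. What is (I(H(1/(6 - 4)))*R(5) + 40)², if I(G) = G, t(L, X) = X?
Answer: 484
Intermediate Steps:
R(v) = 6 + 5*v (R(v) = 5*v + 6 = 6 + 5*v)
(I(H(1/(6 - 4)))*R(5) + 40)² = (-2*(6 + 5*5) + 40)² = (-2*(6 + 25) + 40)² = (-2*31 + 40)² = (-62 + 40)² = (-22)² = 484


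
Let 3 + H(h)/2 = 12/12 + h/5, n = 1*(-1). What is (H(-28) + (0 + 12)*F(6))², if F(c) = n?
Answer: 18496/25 ≈ 739.84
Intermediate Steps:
n = -1
F(c) = -1
H(h) = -4 + 2*h/5 (H(h) = -6 + 2*(12/12 + h/5) = -6 + 2*(12*(1/12) + h*(⅕)) = -6 + 2*(1 + h/5) = -6 + (2 + 2*h/5) = -4 + 2*h/5)
(H(-28) + (0 + 12)*F(6))² = ((-4 + (⅖)*(-28)) + (0 + 12)*(-1))² = ((-4 - 56/5) + 12*(-1))² = (-76/5 - 12)² = (-136/5)² = 18496/25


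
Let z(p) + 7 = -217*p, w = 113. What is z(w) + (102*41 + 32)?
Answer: -20314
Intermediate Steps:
z(p) = -7 - 217*p
z(w) + (102*41 + 32) = (-7 - 217*113) + (102*41 + 32) = (-7 - 24521) + (4182 + 32) = -24528 + 4214 = -20314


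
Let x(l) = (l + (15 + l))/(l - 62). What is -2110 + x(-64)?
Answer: -265747/126 ≈ -2109.1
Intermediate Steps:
x(l) = (15 + 2*l)/(-62 + l)
-2110 + x(-64) = -2110 + (15 + 2*(-64))/(-62 - 64) = -2110 + (15 - 128)/(-126) = -2110 - 1/126*(-113) = -2110 + 113/126 = -265747/126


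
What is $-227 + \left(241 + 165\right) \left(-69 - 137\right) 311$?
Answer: $-26011023$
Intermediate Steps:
$-227 + \left(241 + 165\right) \left(-69 - 137\right) 311 = -227 + 406 \left(-206\right) 311 = -227 - 26010796 = -26011023$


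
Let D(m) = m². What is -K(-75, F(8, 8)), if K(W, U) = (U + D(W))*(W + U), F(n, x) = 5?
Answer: 394100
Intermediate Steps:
K(W, U) = (U + W)*(U + W²) (K(W, U) = (U + W²)*(W + U) = (U + W²)*(U + W) = (U + W)*(U + W²))
-K(-75, F(8, 8)) = -(5² + (-75)³ + 5*(-75) + 5*(-75)²) = -(25 - 421875 - 375 + 5*5625) = -(25 - 421875 - 375 + 28125) = -1*(-394100) = 394100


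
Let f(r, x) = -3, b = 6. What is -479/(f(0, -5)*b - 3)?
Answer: 479/21 ≈ 22.810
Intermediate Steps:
-479/(f(0, -5)*b - 3) = -479/(-3*6 - 3) = -479/(-18 - 3) = -479/(-21) = -479*(-1/21) = 479/21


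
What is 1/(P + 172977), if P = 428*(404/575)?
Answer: 575/99634687 ≈ 5.7711e-6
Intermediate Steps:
P = 172912/575 (P = 428*(404*(1/575)) = 428*(404/575) = 172912/575 ≈ 300.72)
1/(P + 172977) = 1/(172912/575 + 172977) = 1/(99634687/575) = 575/99634687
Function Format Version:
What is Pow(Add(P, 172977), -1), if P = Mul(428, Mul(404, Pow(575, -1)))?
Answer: Rational(575, 99634687) ≈ 5.7711e-6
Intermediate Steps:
P = Rational(172912, 575) (P = Mul(428, Mul(404, Rational(1, 575))) = Mul(428, Rational(404, 575)) = Rational(172912, 575) ≈ 300.72)
Pow(Add(P, 172977), -1) = Pow(Add(Rational(172912, 575), 172977), -1) = Pow(Rational(99634687, 575), -1) = Rational(575, 99634687)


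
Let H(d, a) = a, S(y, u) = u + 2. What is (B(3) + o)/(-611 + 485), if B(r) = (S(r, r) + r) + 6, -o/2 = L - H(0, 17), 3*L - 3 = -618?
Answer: -229/63 ≈ -3.6349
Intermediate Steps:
L = -205 (L = 1 + (⅓)*(-618) = 1 - 206 = -205)
S(y, u) = 2 + u
o = 444 (o = -2*(-205 - 1*17) = -2*(-205 - 17) = -2*(-222) = 444)
B(r) = 8 + 2*r (B(r) = ((2 + r) + r) + 6 = (2 + 2*r) + 6 = 8 + 2*r)
(B(3) + o)/(-611 + 485) = ((8 + 2*3) + 444)/(-611 + 485) = ((8 + 6) + 444)/(-126) = (14 + 444)*(-1/126) = 458*(-1/126) = -229/63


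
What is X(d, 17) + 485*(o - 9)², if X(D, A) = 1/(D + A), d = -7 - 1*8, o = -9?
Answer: 314281/2 ≈ 1.5714e+5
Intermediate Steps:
d = -15 (d = -7 - 8 = -15)
X(D, A) = 1/(A + D)
X(d, 17) + 485*(o - 9)² = 1/(17 - 15) + 485*(-9 - 9)² = 1/2 + 485*(-18)² = ½ + 485*324 = ½ + 157140 = 314281/2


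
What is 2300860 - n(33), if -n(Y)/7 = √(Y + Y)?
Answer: 2300860 + 7*√66 ≈ 2.3009e+6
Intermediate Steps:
n(Y) = -7*√2*√Y (n(Y) = -7*√(Y + Y) = -7*√2*√Y)
2300860 - n(33) = 2300860 - (-7)*√2*√33 = 2300860 - (-7)*√66 = 2300860 + 7*√66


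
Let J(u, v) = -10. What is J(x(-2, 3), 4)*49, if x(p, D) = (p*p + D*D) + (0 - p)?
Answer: -490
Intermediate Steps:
x(p, D) = D² + p² - p (x(p, D) = (p² + D²) - p = (D² + p²) - p = D² + p² - p)
J(x(-2, 3), 4)*49 = -10*49 = -490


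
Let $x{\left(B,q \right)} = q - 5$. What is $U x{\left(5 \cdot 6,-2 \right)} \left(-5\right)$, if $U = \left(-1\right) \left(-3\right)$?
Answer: $105$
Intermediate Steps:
$x{\left(B,q \right)} = -5 + q$
$U = 3$
$U x{\left(5 \cdot 6,-2 \right)} \left(-5\right) = 3 \left(-5 - 2\right) \left(-5\right) = 3 \left(-7\right) \left(-5\right) = \left(-21\right) \left(-5\right) = 105$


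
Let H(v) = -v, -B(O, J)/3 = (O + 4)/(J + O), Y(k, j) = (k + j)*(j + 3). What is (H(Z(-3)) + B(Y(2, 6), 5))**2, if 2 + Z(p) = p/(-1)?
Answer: 93025/5929 ≈ 15.690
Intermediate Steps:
Z(p) = -2 - p (Z(p) = -2 + p/(-1) = -2 + p*(-1) = -2 - p)
Y(k, j) = (3 + j)*(j + k) (Y(k, j) = (j + k)*(3 + j) = (3 + j)*(j + k))
B(O, J) = -3*(4 + O)/(J + O) (B(O, J) = -3*(O + 4)/(J + O) = -3*(4 + O)/(J + O))
(H(Z(-3)) + B(Y(2, 6), 5))**2 = (-(-2 - 1*(-3)) + 3*(-4 - (6**2 + 3*6 + 3*2 + 6*2))/(5 + (6**2 + 3*6 + 3*2 + 6*2)))**2 = (-(-2 + 3) + 3*(-4 - (36 + 18 + 6 + 12))/(5 + (36 + 18 + 6 + 12)))**2 = (-1*1 + 3*(-4 - 1*72)/(5 + 72))**2 = (-1 + 3*(-4 - 72)/77)**2 = (-1 + 3*(1/77)*(-76))**2 = (-1 - 228/77)**2 = (-305/77)**2 = 93025/5929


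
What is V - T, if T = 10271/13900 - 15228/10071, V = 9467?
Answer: 49087563417/5184700 ≈ 9467.8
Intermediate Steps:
T = -4008517/5184700 (T = 10271*(1/13900) - 15228*1/10071 = 10271/13900 - 564/373 = -4008517/5184700 ≈ -0.77314)
V - T = 9467 - 1*(-4008517/5184700) = 9467 + 4008517/5184700 = 49087563417/5184700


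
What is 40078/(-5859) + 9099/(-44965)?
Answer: -1855418311/263449935 ≈ -7.0428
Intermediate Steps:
40078/(-5859) + 9099/(-44965) = 40078*(-1/5859) + 9099*(-1/44965) = -40078/5859 - 9099/44965 = -1855418311/263449935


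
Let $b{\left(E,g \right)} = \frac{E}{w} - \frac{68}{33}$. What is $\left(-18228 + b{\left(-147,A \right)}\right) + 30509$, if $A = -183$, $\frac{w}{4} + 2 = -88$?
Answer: $\frac{5402913}{440} \approx 12279.0$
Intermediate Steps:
$w = -360$ ($w = -8 + 4 \left(-88\right) = -8 - 352 = -360$)
$b{\left(E,g \right)} = - \frac{68}{33} - \frac{E}{360}$ ($b{\left(E,g \right)} = \frac{E}{-360} - \frac{68}{33} = E \left(- \frac{1}{360}\right) - \frac{68}{33} = - \frac{E}{360} - \frac{68}{33} = - \frac{68}{33} - \frac{E}{360}$)
$\left(-18228 + b{\left(-147,A \right)}\right) + 30509 = \left(-18228 - \frac{727}{440}\right) + 30509 = - \frac{8021047}{440} + 30509 = \frac{5402913}{440}$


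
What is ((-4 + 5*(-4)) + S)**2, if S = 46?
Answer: 484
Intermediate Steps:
((-4 + 5*(-4)) + S)**2 = ((-4 + 5*(-4)) + 46)**2 = ((-4 - 20) + 46)**2 = (-24 + 46)**2 = 22**2 = 484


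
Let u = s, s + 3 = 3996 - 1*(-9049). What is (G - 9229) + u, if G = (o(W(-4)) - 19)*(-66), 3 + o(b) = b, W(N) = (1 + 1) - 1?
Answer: 5199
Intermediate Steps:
W(N) = 1 (W(N) = 2 - 1 = 1)
s = 13042 (s = -3 + (3996 - 1*(-9049)) = -3 + (3996 + 9049) = -3 + 13045 = 13042)
u = 13042
o(b) = -3 + b
G = 1386 (G = ((-3 + 1) - 19)*(-66) = (-2 - 19)*(-66) = -21*(-66) = 1386)
(G - 9229) + u = (1386 - 9229) + 13042 = -7843 + 13042 = 5199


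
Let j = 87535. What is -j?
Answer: -87535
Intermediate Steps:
-j = -1*87535 = -87535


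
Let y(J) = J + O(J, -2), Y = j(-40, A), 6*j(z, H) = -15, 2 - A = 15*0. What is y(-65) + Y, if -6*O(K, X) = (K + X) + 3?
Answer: -341/6 ≈ -56.833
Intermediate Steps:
A = 2 (A = 2 - 15*0 = 2 - 1*0 = 2 + 0 = 2)
O(K, X) = -½ - K/6 - X/6 (O(K, X) = -((K + X) + 3)/6 = -(3 + K + X)/6 = -½ - K/6 - X/6)
j(z, H) = -5/2 (j(z, H) = (⅙)*(-15) = -5/2)
Y = -5/2 ≈ -2.5000
y(J) = -⅙ + 5*J/6 (y(J) = J + (-½ - J/6 - ⅙*(-2)) = J + (-½ - J/6 + ⅓) = J + (-⅙ - J/6) = -⅙ + 5*J/6)
y(-65) + Y = (-⅙ + (⅚)*(-65)) - 5/2 = (-⅙ - 325/6) - 5/2 = -163/3 - 5/2 = -341/6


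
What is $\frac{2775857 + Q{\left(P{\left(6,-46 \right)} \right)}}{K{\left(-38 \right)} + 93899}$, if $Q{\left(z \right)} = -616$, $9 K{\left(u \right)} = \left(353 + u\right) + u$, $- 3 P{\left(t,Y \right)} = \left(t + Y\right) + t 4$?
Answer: $\frac{24977169}{845368} \approx 29.546$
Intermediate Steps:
$P{\left(t,Y \right)} = - \frac{5 t}{3} - \frac{Y}{3}$ ($P{\left(t,Y \right)} = - \frac{\left(t + Y\right) + t 4}{3} = - \frac{\left(Y + t\right) + 4 t}{3} = - \frac{Y + 5 t}{3} = - \frac{5 t}{3} - \frac{Y}{3}$)
$K{\left(u \right)} = \frac{353}{9} + \frac{2 u}{9}$ ($K{\left(u \right)} = \frac{\left(353 + u\right) + u}{9} = \frac{353 + 2 u}{9} = \frac{353}{9} + \frac{2 u}{9}$)
$\frac{2775857 + Q{\left(P{\left(6,-46 \right)} \right)}}{K{\left(-38 \right)} + 93899} = \frac{2775857 - 616}{\left(\frac{353}{9} + \frac{2}{9} \left(-38\right)\right) + 93899} = \frac{2775241}{\left(\frac{353}{9} - \frac{76}{9}\right) + 93899} = \frac{2775241}{\frac{277}{9} + 93899} = \frac{2775241}{\frac{845368}{9}} = 2775241 \cdot \frac{9}{845368} = \frac{24977169}{845368}$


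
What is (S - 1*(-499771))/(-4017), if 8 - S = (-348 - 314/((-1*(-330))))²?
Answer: -10291372346/109362825 ≈ -94.103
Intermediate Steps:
S = -3314893129/27225 (S = 8 - (-348 - 314/((-1*(-330))))² = 8 - (-348 - 314/330)² = 8 - (-348 - 314*1/330)² = 8 - (-348 - 157/165)² = 8 - (-57577/165)² = 8 - 1*3315110929/27225 = 8 - 3315110929/27225 = -3314893129/27225 ≈ -1.2176e+5)
(S - 1*(-499771))/(-4017) = (-3314893129/27225 - 1*(-499771))/(-4017) = (-3314893129/27225 + 499771)*(-1/4017) = (10291372346/27225)*(-1/4017) = -10291372346/109362825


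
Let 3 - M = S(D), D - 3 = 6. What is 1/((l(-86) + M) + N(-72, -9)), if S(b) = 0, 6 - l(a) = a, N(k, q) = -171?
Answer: -1/76 ≈ -0.013158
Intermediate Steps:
D = 9 (D = 3 + 6 = 9)
l(a) = 6 - a
M = 3 (M = 3 - 1*0 = 3 + 0 = 3)
1/((l(-86) + M) + N(-72, -9)) = 1/(((6 - 1*(-86)) + 3) - 171) = 1/(((6 + 86) + 3) - 171) = 1/((92 + 3) - 171) = 1/(95 - 171) = 1/(-76) = -1/76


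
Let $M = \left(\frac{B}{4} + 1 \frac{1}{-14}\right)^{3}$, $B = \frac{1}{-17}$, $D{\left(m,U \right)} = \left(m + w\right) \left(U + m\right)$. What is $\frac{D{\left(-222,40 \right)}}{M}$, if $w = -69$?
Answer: $- \frac{5711961021312}{68921} \approx -8.2877 \cdot 10^{7}$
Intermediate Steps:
$D{\left(m,U \right)} = \left(-69 + m\right) \left(U + m\right)$ ($D{\left(m,U \right)} = \left(m - 69\right) \left(U + m\right) = \left(-69 + m\right) \left(U + m\right)$)
$B = - \frac{1}{17} \approx -0.058824$
$M = - \frac{68921}{107850176}$ ($M = \left(- \frac{1}{17 \cdot 4} + 1 \frac{1}{-14}\right)^{3} = \left(\left(- \frac{1}{17}\right) \frac{1}{4} + 1 \left(- \frac{1}{14}\right)\right)^{3} = \left(- \frac{1}{68} - \frac{1}{14}\right)^{3} = \left(- \frac{41}{476}\right)^{3} = - \frac{68921}{107850176} \approx -0.00063904$)
$\frac{D{\left(-222,40 \right)}}{M} = \frac{\left(-222\right)^{2} - 2760 - -15318 + 40 \left(-222\right)}{- \frac{68921}{107850176}} = \left(49284 - 2760 + 15318 - 8880\right) \left(- \frac{107850176}{68921}\right) = 52962 \left(- \frac{107850176}{68921}\right) = - \frac{5711961021312}{68921}$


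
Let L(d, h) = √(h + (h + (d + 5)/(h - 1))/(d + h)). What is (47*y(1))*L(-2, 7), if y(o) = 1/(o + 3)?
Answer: 47*√34/8 ≈ 34.257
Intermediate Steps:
L(d, h) = √(h + (h + (5 + d)/(-1 + h))/(d + h))
y(o) = 1/(3 + o)
(47*y(1))*L(-2, 7) = (47/(3 + 1))*√((7*(7² - 1*(-2) - 1*7 - 2*7) + (5 - 2)*(-2 + 7) + 7*(-2 + 7)*(7² - 1*(-2) - 1*7 - 2*7))/((-2 + 7)*(7² - 1*(-2) - 1*7 - 2*7))) = (47/4)*√((7*(49 + 2 - 7 - 14) + 3*5 + 7*5*(49 + 2 - 7 - 14))/(5*(49 + 2 - 7 - 14))) = (47*(¼))*√((⅕)*(7*30 + 15 + 7*5*30)/30) = 47*√((⅕)*(1/30)*(210 + 15 + 1050))/4 = 47*√((⅕)*(1/30)*1275)/4 = 47*√(17/2)/4 = 47*(√34/2)/4 = 47*√34/8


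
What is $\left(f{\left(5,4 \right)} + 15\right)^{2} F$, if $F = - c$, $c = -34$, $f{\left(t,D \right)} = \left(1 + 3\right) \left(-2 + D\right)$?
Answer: $17986$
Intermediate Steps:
$f{\left(t,D \right)} = -8 + 4 D$ ($f{\left(t,D \right)} = 4 \left(-2 + D\right) = -8 + 4 D$)
$F = 34$ ($F = \left(-1\right) \left(-34\right) = 34$)
$\left(f{\left(5,4 \right)} + 15\right)^{2} F = \left(\left(-8 + 4 \cdot 4\right) + 15\right)^{2} \cdot 34 = \left(\left(-8 + 16\right) + 15\right)^{2} \cdot 34 = \left(8 + 15\right)^{2} \cdot 34 = 23^{2} \cdot 34 = 529 \cdot 34 = 17986$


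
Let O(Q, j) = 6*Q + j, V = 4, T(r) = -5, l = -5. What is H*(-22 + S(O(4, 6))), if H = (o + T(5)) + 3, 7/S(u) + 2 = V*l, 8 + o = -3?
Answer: 6383/22 ≈ 290.14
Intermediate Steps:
o = -11 (o = -8 - 3 = -11)
O(Q, j) = j + 6*Q
S(u) = -7/22 (S(u) = 7/(-2 + 4*(-5)) = 7/(-2 - 20) = 7/(-22) = 7*(-1/22) = -7/22)
H = -13 (H = (-11 - 5) + 3 = -16 + 3 = -13)
H*(-22 + S(O(4, 6))) = -13*(-22 - 7/22) = -13*(-491/22) = 6383/22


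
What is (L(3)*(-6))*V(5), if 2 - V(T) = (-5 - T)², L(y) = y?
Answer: 1764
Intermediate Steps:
V(T) = 2 - (-5 - T)²
(L(3)*(-6))*V(5) = (3*(-6))*(2 - (5 + 5)²) = -18*(2 - 1*10²) = -18*(2 - 1*100) = -18*(2 - 100) = -18*(-98) = 1764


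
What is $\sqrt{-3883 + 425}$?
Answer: $i \sqrt{3458} \approx 58.805 i$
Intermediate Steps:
$\sqrt{-3883 + 425} = \sqrt{-3458} = i \sqrt{3458}$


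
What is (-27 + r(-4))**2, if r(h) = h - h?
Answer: 729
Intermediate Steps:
r(h) = 0
(-27 + r(-4))**2 = (-27 + 0)**2 = (-27)**2 = 729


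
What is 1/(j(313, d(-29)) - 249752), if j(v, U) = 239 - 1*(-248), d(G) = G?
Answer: -1/249265 ≈ -4.0118e-6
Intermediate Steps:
j(v, U) = 487 (j(v, U) = 239 + 248 = 487)
1/(j(313, d(-29)) - 249752) = 1/(487 - 249752) = 1/(-249265) = -1/249265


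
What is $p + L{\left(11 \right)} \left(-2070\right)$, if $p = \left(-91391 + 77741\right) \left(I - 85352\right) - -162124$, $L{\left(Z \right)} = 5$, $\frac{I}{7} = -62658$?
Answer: $7152178474$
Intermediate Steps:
$I = -438606$ ($I = 7 \left(-62658\right) = -438606$)
$p = 7152188824$ ($p = \left(-91391 + 77741\right) \left(-438606 - 85352\right) - -162124 = \left(-13650\right) \left(-523958\right) + 162124 = 7152026700 + 162124 = 7152188824$)
$p + L{\left(11 \right)} \left(-2070\right) = 7152188824 + 5 \left(-2070\right) = 7152188824 - 10350 = 7152178474$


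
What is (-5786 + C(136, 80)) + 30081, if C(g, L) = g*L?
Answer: 35175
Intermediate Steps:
C(g, L) = L*g
(-5786 + C(136, 80)) + 30081 = (-5786 + 80*136) + 30081 = (-5786 + 10880) + 30081 = 5094 + 30081 = 35175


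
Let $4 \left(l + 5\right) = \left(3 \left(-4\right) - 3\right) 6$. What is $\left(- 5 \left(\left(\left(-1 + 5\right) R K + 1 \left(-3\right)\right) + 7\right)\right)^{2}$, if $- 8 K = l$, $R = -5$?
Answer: $\frac{1677025}{16} \approx 1.0481 \cdot 10^{5}$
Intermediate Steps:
$l = - \frac{55}{2}$ ($l = -5 + \frac{\left(3 \left(-4\right) - 3\right) 6}{4} = -5 + \frac{\left(-12 - 3\right) 6}{4} = -5 + \frac{\left(-15\right) 6}{4} = -5 + \frac{1}{4} \left(-90\right) = -5 - \frac{45}{2} = - \frac{55}{2} \approx -27.5$)
$K = \frac{55}{16}$ ($K = \left(- \frac{1}{8}\right) \left(- \frac{55}{2}\right) = \frac{55}{16} \approx 3.4375$)
$\left(- 5 \left(\left(\left(-1 + 5\right) R K + 1 \left(-3\right)\right) + 7\right)\right)^{2} = \left(- 5 \left(\left(\left(-1 + 5\right) \left(-5\right) \frac{55}{16} + 1 \left(-3\right)\right) + 7\right)\right)^{2} = \left(- 5 \left(\left(4 \left(-5\right) \frac{55}{16} - 3\right) + 7\right)\right)^{2} = \left(- 5 \left(\left(\left(-20\right) \frac{55}{16} - 3\right) + 7\right)\right)^{2} = \left(- 5 \left(\left(- \frac{275}{4} - 3\right) + 7\right)\right)^{2} = \left(- 5 \left(- \frac{287}{4} + 7\right)\right)^{2} = \left(\left(-5\right) \left(- \frac{259}{4}\right)\right)^{2} = \left(\frac{1295}{4}\right)^{2} = \frac{1677025}{16}$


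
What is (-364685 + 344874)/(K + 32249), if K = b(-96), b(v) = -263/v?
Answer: -1901856/3096167 ≈ -0.61426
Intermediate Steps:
K = 263/96 (K = -263/(-96) = -263*(-1/96) = 263/96 ≈ 2.7396)
(-364685 + 344874)/(K + 32249) = (-364685 + 344874)/(263/96 + 32249) = -19811/3096167/96 = -19811*96/3096167 = -1901856/3096167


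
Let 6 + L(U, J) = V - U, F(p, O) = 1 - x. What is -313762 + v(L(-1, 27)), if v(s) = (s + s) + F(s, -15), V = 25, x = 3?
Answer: -313724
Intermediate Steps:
F(p, O) = -2 (F(p, O) = 1 - 1*3 = 1 - 3 = -2)
L(U, J) = 19 - U (L(U, J) = -6 + (25 - U) = 19 - U)
v(s) = -2 + 2*s (v(s) = (s + s) - 2 = 2*s - 2 = -2 + 2*s)
-313762 + v(L(-1, 27)) = -313762 + (-2 + 2*(19 - 1*(-1))) = -313762 + (-2 + 2*(19 + 1)) = -313762 + (-2 + 2*20) = -313762 + (-2 + 40) = -313762 + 38 = -313724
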